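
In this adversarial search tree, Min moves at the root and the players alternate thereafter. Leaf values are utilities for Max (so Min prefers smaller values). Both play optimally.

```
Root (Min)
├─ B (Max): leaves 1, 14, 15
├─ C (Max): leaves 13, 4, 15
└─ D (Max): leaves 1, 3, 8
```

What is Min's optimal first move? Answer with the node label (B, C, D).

D

B (Max): max(1, 14, 15) = 15
C (Max): max(13, 4, 15) = 15
D (Max): max(1, 3, 8) = 8
Root (Min): min(15, 15, 8) = 8
Min picks the child with the lowest value: D (value 8).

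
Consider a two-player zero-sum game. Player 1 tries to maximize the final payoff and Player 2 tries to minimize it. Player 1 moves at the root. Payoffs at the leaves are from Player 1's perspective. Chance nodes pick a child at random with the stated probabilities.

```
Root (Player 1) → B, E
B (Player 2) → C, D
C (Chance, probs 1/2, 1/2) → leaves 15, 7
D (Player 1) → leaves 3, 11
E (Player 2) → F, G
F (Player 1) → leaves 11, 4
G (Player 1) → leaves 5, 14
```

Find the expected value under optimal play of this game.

11

C (Chance): 1/2·15 + 1/2·7 = 11
D (Player 1): max(3, 11) = 11
B (Player 2): min(11, 11) = 11
F (Player 1): max(11, 4) = 11
G (Player 1): max(5, 14) = 14
E (Player 2): min(11, 14) = 11
Root (Player 1): max(11, 11) = 11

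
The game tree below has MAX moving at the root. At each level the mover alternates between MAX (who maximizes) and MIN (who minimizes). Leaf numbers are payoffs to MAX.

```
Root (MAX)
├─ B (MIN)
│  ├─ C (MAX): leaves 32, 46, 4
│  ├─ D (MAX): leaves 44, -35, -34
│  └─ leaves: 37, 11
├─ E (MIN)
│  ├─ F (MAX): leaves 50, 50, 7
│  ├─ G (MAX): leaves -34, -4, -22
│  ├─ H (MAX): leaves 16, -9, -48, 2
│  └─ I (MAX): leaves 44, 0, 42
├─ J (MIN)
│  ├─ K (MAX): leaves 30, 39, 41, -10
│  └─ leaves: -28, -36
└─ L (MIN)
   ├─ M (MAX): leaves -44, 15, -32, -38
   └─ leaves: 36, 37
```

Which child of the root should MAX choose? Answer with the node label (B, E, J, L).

L

C (MAX): max(32, 46, 4) = 46
D (MAX): max(44, -35, -34) = 44
B (MIN): min(46, 44, 37, 11) = 11
F (MAX): max(50, 50, 7) = 50
G (MAX): max(-34, -4, -22) = -4
H (MAX): max(16, -9, -48, 2) = 16
I (MAX): max(44, 0, 42) = 44
E (MIN): min(50, -4, 16, 44) = -4
K (MAX): max(30, 39, 41, -10) = 41
J (MIN): min(41, -28, -36) = -36
M (MAX): max(-44, 15, -32, -38) = 15
L (MIN): min(15, 36, 37) = 15
Root (MAX): max(11, -4, -36, 15) = 15
MAX picks the child with the highest value: L (value 15).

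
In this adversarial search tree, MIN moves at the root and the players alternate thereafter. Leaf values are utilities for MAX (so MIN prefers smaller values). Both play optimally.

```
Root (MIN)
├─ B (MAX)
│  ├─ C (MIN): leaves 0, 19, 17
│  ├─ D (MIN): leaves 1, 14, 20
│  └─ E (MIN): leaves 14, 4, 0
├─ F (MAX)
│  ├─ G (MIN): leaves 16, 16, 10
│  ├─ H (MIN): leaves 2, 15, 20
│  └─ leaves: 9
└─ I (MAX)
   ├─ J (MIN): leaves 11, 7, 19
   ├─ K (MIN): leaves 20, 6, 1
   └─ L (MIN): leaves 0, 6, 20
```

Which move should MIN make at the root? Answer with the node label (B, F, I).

C (MIN): min(0, 19, 17) = 0
D (MIN): min(1, 14, 20) = 1
E (MIN): min(14, 4, 0) = 0
B (MAX): max(0, 1, 0) = 1
G (MIN): min(16, 16, 10) = 10
H (MIN): min(2, 15, 20) = 2
F (MAX): max(10, 2, 9) = 10
J (MIN): min(11, 7, 19) = 7
K (MIN): min(20, 6, 1) = 1
L (MIN): min(0, 6, 20) = 0
I (MAX): max(7, 1, 0) = 7
Root (MIN): min(1, 10, 7) = 1
MIN picks the child with the lowest value: B (value 1).

B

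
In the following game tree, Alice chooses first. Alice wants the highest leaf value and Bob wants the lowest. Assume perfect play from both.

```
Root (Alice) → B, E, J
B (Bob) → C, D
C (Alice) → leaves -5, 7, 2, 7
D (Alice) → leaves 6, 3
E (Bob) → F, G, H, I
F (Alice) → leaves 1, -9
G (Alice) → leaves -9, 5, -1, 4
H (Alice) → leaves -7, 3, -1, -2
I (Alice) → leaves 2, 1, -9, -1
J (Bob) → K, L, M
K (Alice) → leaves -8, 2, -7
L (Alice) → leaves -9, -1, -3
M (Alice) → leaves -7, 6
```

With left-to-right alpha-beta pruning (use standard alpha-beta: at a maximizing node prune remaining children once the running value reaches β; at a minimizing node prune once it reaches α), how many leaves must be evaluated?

C [α=-∞,β=+∞]: v=7
D [α=-∞,β=7]: v=6
B [α=-∞,β=+∞]: v=6
F [α=6,β=+∞]: v=1
E [α=6,β=+∞]: v=1 after child 1 ≤ α → α-cutoff, skip 3
K [α=6,β=+∞]: v=2
J [α=6,β=+∞]: v=2 after child 1 ≤ α → α-cutoff, skip 2
Root [α=-∞,β=+∞]: v=6
Leaves evaluated: 11 of 28.

11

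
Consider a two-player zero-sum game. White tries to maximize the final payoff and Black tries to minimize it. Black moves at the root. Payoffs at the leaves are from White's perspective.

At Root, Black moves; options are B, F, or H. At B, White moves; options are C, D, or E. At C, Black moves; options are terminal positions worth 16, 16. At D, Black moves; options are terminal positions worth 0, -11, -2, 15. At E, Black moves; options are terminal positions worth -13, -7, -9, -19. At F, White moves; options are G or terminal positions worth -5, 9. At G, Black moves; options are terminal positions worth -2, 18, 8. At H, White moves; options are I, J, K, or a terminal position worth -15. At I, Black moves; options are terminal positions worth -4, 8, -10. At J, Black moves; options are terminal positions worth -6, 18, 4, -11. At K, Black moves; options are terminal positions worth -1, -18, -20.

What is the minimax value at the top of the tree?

-10

C (Black): min(16, 16) = 16
D (Black): min(0, -11, -2, 15) = -11
E (Black): min(-13, -7, -9, -19) = -19
B (White): max(16, -11, -19) = 16
G (Black): min(-2, 18, 8) = -2
F (White): max(-2, -5, 9) = 9
I (Black): min(-4, 8, -10) = -10
J (Black): min(-6, 18, 4, -11) = -11
K (Black): min(-1, -18, -20) = -20
H (White): max(-10, -11, -20, -15) = -10
Root (Black): min(16, 9, -10) = -10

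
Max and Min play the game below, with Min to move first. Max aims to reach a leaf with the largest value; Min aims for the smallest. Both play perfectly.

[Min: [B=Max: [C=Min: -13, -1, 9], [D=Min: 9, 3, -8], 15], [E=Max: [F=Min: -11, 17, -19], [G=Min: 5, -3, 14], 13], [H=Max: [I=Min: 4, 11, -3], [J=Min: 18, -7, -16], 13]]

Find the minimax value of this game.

C (Min): min(-13, -1, 9) = -13
D (Min): min(9, 3, -8) = -8
B (Max): max(-13, -8, 15) = 15
F (Min): min(-11, 17, -19) = -19
G (Min): min(5, -3, 14) = -3
E (Max): max(-19, -3, 13) = 13
I (Min): min(4, 11, -3) = -3
J (Min): min(18, -7, -16) = -16
H (Max): max(-3, -16, 13) = 13
Root (Min): min(15, 13, 13) = 13

13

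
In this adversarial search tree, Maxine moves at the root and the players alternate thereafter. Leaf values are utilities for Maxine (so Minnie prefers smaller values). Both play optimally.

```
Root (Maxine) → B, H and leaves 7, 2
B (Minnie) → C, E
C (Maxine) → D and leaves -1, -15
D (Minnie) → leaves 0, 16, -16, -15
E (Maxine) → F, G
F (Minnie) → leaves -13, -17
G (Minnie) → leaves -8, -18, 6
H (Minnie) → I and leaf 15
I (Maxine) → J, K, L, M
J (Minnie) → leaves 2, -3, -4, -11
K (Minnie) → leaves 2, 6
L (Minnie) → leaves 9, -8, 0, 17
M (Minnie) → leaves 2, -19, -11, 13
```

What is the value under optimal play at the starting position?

7

D (Minnie): min(0, 16, -16, -15) = -16
C (Maxine): max(-16, -1, -15) = -1
F (Minnie): min(-13, -17) = -17
G (Minnie): min(-8, -18, 6) = -18
E (Maxine): max(-17, -18) = -17
B (Minnie): min(-1, -17) = -17
J (Minnie): min(2, -3, -4, -11) = -11
K (Minnie): min(2, 6) = 2
L (Minnie): min(9, -8, 0, 17) = -8
M (Minnie): min(2, -19, -11, 13) = -19
I (Maxine): max(-11, 2, -8, -19) = 2
H (Minnie): min(2, 15) = 2
Root (Maxine): max(-17, 2, 7, 2) = 7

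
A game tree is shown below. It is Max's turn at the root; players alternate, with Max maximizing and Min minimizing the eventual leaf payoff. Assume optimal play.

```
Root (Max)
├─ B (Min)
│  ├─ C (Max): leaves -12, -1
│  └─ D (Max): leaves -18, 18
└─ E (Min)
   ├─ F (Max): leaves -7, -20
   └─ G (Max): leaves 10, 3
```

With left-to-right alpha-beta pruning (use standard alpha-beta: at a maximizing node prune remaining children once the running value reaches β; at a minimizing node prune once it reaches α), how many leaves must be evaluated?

C [α=-∞,β=+∞]: v=-1
D [α=-∞,β=-1]: v=18
B [α=-∞,β=+∞]: v=-1
F [α=-1,β=+∞]: v=-7
E [α=-1,β=+∞]: v=-7 after child 1 ≤ α → α-cutoff, skip 1
Root [α=-∞,β=+∞]: v=-1
Leaves evaluated: 6 of 8.

6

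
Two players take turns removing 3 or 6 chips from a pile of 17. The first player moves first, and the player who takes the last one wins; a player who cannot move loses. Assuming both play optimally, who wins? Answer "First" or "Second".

First

Mark each pile size as W (mover wins) or L (mover loses):
i:   0  1  2  3  4  5  6  7  8  9 10 11 12 13 14 15 16 17
     L  L  L  W  W  W  W  W  W  L  L  L  W  W  W  W  W  W
Position 17 is W, so the first player wins.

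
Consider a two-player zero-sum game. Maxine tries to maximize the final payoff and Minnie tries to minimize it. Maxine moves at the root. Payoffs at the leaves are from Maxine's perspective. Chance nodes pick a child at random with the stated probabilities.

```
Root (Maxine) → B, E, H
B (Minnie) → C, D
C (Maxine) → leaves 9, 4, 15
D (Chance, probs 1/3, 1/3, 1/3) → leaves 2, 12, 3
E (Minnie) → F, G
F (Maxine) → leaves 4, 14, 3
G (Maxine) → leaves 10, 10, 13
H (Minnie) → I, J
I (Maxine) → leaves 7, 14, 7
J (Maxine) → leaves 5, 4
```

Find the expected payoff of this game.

C (Maxine): max(9, 4, 15) = 15
D (Chance): 1/3·2 + 1/3·12 + 1/3·3 = 5.67
B (Minnie): min(15, 5.67) = 5.67
F (Maxine): max(4, 14, 3) = 14
G (Maxine): max(10, 10, 13) = 13
E (Minnie): min(14, 13) = 13
I (Maxine): max(7, 14, 7) = 14
J (Maxine): max(5, 4) = 5
H (Minnie): min(14, 5) = 5
Root (Maxine): max(5.67, 13, 5) = 13

13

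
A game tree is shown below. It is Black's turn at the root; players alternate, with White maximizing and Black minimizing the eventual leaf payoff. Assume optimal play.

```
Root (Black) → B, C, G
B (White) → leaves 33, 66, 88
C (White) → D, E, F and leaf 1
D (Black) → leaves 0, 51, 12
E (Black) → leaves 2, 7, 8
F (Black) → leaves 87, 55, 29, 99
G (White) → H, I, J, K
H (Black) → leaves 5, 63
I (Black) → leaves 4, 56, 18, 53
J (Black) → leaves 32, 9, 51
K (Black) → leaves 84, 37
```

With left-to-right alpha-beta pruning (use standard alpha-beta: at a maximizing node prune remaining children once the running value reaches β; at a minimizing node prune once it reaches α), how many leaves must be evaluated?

B [α=-∞,β=+∞]: v=88
D [α=-∞,β=88]: v=0
E [α=0,β=88]: v=2
F [α=2,β=88]: v=29
C [α=-∞,β=88]: v=29
H [α=-∞,β=29]: v=5
I [α=5,β=29]: v=4 after child 1 ≤ α → α-cutoff, skip 3
J [α=5,β=29]: v=9
K [α=9,β=29]: v=37
G [α=-∞,β=29]: v=37
Root [α=-∞,β=+∞]: v=29
Leaves evaluated: 22 of 25.

22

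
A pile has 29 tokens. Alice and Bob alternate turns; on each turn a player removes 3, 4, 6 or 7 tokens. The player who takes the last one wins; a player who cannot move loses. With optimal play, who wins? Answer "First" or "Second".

First

Positions where the player to move wins (W) vs loses (L):
i:   0  1  2  3  4  5  6  7  8  9 10 11 12 13 14 15 16 17 18 19 20 21 22 23 24 25 26 27 28 29
     L  L  L  W  W  W  W  W  W  W  L  L  L  W  W  W  W  W  W  W  L  L  L  W  W  W  W  W  W  W
Position 29 is W, so the first player wins.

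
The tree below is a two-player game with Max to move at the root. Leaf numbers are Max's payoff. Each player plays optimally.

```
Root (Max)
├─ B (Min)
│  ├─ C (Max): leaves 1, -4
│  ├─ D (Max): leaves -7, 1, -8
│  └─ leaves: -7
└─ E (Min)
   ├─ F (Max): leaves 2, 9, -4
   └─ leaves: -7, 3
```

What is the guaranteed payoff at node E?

-7

F: max(2, 9, -4) = 9
E: min(9, -7, 3) = -7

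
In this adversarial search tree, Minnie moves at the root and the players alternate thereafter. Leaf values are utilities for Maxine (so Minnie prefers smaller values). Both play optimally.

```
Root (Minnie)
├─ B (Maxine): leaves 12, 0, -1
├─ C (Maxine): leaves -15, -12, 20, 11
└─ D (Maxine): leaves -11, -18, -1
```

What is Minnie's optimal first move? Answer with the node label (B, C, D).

B (Maxine): max(12, 0, -1) = 12
C (Maxine): max(-15, -12, 20, 11) = 20
D (Maxine): max(-11, -18, -1) = -1
Root (Minnie): min(12, 20, -1) = -1
Minnie picks the child with the lowest value: D (value -1).

D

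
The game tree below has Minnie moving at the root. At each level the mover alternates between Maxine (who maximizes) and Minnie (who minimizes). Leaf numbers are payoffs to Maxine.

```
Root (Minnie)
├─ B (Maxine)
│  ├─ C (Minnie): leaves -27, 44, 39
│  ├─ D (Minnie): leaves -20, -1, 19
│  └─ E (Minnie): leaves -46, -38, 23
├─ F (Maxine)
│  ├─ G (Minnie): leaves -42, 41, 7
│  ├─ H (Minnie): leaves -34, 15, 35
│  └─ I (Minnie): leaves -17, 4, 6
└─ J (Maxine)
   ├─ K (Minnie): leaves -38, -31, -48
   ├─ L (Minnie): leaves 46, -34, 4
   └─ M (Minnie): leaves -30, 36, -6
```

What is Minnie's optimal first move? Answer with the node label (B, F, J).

C (Minnie): min(-27, 44, 39) = -27
D (Minnie): min(-20, -1, 19) = -20
E (Minnie): min(-46, -38, 23) = -46
B (Maxine): max(-27, -20, -46) = -20
G (Minnie): min(-42, 41, 7) = -42
H (Minnie): min(-34, 15, 35) = -34
I (Minnie): min(-17, 4, 6) = -17
F (Maxine): max(-42, -34, -17) = -17
K (Minnie): min(-38, -31, -48) = -48
L (Minnie): min(46, -34, 4) = -34
M (Minnie): min(-30, 36, -6) = -30
J (Maxine): max(-48, -34, -30) = -30
Root (Minnie): min(-20, -17, -30) = -30
Minnie picks the child with the lowest value: J (value -30).

J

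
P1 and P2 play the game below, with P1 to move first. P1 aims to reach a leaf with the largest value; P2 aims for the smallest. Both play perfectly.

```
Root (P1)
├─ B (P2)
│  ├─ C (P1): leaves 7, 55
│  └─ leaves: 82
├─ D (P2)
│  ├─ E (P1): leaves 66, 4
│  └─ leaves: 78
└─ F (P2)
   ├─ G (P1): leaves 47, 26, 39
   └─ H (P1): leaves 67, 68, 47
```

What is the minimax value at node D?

E: max(66, 4) = 66
D: min(66, 78) = 66

66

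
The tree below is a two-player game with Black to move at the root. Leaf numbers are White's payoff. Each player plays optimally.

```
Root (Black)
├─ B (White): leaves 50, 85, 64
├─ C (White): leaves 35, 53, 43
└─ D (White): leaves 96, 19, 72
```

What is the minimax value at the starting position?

B (White): max(50, 85, 64) = 85
C (White): max(35, 53, 43) = 53
D (White): max(96, 19, 72) = 96
Root (Black): min(85, 53, 96) = 53

53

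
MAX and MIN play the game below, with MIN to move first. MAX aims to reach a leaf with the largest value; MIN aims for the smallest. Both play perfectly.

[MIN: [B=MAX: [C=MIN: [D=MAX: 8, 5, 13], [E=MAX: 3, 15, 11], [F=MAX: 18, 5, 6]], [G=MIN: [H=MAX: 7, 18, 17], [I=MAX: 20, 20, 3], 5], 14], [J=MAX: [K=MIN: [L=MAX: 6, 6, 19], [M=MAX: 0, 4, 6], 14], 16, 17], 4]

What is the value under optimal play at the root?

4

D (MAX): max(8, 5, 13) = 13
E (MAX): max(3, 15, 11) = 15
F (MAX): max(18, 5, 6) = 18
C (MIN): min(13, 15, 18) = 13
H (MAX): max(7, 18, 17) = 18
I (MAX): max(20, 20, 3) = 20
G (MIN): min(18, 20, 5) = 5
B (MAX): max(13, 5, 14) = 14
L (MAX): max(6, 6, 19) = 19
M (MAX): max(0, 4, 6) = 6
K (MIN): min(19, 6, 14) = 6
J (MAX): max(6, 16, 17) = 17
Root (MIN): min(14, 17, 4) = 4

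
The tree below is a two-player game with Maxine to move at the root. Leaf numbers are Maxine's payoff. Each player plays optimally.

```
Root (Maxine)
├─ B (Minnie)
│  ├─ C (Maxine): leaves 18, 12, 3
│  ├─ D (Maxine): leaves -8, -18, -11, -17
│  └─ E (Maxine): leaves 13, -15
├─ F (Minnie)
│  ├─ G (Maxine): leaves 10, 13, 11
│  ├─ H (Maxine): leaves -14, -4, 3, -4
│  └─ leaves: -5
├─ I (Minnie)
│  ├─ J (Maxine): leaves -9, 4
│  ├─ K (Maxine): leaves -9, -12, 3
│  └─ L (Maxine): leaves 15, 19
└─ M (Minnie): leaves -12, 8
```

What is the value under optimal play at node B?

C: max(18, 12, 3) = 18
D: max(-8, -18, -11, -17) = -8
E: max(13, -15) = 13
B: min(18, -8, 13) = -8

-8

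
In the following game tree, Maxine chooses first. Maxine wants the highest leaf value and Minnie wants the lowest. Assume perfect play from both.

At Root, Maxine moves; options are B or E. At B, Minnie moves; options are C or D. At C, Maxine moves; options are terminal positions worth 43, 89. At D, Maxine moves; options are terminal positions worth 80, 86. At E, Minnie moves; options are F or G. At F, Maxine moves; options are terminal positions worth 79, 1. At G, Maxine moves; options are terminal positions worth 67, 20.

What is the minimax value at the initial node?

C (Maxine): max(43, 89) = 89
D (Maxine): max(80, 86) = 86
B (Minnie): min(89, 86) = 86
F (Maxine): max(79, 1) = 79
G (Maxine): max(67, 20) = 67
E (Minnie): min(79, 67) = 67
Root (Maxine): max(86, 67) = 86

86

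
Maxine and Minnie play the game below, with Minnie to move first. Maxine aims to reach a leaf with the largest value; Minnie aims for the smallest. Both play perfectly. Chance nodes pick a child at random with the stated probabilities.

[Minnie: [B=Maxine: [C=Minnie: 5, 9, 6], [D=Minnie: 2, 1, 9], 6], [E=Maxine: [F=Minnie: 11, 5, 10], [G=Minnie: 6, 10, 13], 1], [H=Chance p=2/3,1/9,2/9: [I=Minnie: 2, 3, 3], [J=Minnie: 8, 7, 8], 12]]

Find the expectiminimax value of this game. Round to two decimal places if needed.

C (Minnie): min(5, 9, 6) = 5
D (Minnie): min(2, 1, 9) = 1
B (Maxine): max(5, 1, 6) = 6
F (Minnie): min(11, 5, 10) = 5
G (Minnie): min(6, 10, 13) = 6
E (Maxine): max(5, 6, 1) = 6
I (Minnie): min(2, 3, 3) = 2
J (Minnie): min(8, 7, 8) = 7
H (Chance): 2/3·2 + 1/9·7 + 2/9·12 = 4.78
Root (Minnie): min(6, 6, 4.78) = 4.78

4.78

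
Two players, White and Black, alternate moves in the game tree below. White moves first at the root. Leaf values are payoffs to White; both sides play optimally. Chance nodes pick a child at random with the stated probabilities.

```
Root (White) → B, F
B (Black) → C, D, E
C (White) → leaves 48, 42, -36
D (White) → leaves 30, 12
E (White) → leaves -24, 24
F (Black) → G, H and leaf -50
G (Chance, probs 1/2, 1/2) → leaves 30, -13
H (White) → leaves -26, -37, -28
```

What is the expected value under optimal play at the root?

C (White): max(48, 42, -36) = 48
D (White): max(30, 12) = 30
E (White): max(-24, 24) = 24
B (Black): min(48, 30, 24) = 24
G (Chance): 1/2·30 + 1/2·-13 = 8.5
H (White): max(-26, -37, -28) = -26
F (Black): min(8.5, -26, -50) = -50
Root (White): max(24, -50) = 24

24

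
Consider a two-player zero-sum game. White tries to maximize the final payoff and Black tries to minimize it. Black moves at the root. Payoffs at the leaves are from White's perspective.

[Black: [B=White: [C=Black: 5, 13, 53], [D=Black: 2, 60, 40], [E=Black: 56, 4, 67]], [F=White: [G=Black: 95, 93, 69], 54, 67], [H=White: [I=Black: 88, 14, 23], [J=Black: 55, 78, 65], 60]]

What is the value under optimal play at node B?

5

C: min(5, 13, 53) = 5
D: min(2, 60, 40) = 2
E: min(56, 4, 67) = 4
B: max(5, 2, 4) = 5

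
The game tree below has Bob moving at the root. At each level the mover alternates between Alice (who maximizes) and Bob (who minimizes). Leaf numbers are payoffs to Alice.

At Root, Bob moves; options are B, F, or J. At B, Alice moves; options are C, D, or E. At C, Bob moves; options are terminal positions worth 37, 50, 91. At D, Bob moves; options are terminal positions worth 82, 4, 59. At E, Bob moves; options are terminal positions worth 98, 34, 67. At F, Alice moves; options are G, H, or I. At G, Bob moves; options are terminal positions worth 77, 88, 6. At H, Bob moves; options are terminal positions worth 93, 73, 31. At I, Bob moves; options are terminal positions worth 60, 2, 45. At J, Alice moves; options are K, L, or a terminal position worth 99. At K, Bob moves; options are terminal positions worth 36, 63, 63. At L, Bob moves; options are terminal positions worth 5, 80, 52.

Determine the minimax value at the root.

31

C (Bob): min(37, 50, 91) = 37
D (Bob): min(82, 4, 59) = 4
E (Bob): min(98, 34, 67) = 34
B (Alice): max(37, 4, 34) = 37
G (Bob): min(77, 88, 6) = 6
H (Bob): min(93, 73, 31) = 31
I (Bob): min(60, 2, 45) = 2
F (Alice): max(6, 31, 2) = 31
K (Bob): min(36, 63, 63) = 36
L (Bob): min(5, 80, 52) = 5
J (Alice): max(36, 5, 99) = 99
Root (Bob): min(37, 31, 99) = 31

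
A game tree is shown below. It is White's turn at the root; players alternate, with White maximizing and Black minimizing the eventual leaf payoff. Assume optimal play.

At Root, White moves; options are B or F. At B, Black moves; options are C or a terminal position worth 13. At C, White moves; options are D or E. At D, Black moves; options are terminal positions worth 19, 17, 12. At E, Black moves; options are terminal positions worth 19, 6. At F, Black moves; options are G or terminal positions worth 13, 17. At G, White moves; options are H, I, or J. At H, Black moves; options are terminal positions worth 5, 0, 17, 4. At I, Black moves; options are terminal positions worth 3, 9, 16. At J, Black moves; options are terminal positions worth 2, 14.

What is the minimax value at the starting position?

12

D (Black): min(19, 17, 12) = 12
E (Black): min(19, 6) = 6
C (White): max(12, 6) = 12
B (Black): min(12, 13) = 12
H (Black): min(5, 0, 17, 4) = 0
I (Black): min(3, 9, 16) = 3
J (Black): min(2, 14) = 2
G (White): max(0, 3, 2) = 3
F (Black): min(3, 13, 17) = 3
Root (White): max(12, 3) = 12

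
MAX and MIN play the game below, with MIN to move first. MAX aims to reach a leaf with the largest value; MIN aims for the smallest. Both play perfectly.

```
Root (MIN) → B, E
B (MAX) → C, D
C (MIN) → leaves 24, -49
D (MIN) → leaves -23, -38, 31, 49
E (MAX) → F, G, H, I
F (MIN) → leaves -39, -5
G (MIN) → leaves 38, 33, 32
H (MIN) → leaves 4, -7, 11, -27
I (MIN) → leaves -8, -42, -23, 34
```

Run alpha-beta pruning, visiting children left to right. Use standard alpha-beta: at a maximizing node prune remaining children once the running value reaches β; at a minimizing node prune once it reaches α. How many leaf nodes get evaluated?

C [α=-∞,β=+∞]: v=-49
D [α=-49,β=+∞]: v=-38
B [α=-∞,β=+∞]: v=-38
F [α=-∞,β=-38]: v=-39
G [α=-39,β=-38]: v=32
E [α=-∞,β=-38]: v=32 after child 2 ≥ β → β-cutoff, skip 2
Root [α=-∞,β=+∞]: v=-38
Leaves evaluated: 11 of 19.

11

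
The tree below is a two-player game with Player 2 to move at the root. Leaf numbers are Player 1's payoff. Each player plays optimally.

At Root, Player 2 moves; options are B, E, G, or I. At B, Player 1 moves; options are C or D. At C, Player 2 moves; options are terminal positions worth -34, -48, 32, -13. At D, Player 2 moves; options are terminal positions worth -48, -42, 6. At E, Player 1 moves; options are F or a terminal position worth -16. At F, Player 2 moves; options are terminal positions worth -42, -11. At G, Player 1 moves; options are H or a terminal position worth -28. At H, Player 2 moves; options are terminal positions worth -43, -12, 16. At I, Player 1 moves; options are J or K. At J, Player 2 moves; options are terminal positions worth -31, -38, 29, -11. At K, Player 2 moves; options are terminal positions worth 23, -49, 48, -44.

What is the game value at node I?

-38

J: min(-31, -38, 29, -11) = -38
K: min(23, -49, 48, -44) = -49
I: max(-38, -49) = -38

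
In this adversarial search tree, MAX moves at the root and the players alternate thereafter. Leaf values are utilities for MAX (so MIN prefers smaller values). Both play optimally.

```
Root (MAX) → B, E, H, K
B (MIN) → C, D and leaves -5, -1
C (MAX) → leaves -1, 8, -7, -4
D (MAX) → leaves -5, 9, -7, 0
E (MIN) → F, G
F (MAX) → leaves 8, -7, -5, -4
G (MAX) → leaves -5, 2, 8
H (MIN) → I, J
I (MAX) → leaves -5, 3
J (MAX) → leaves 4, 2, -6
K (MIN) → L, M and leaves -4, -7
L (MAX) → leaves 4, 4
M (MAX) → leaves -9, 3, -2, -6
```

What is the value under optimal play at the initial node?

8

C (MAX): max(-1, 8, -7, -4) = 8
D (MAX): max(-5, 9, -7, 0) = 9
B (MIN): min(8, 9, -5, -1) = -5
F (MAX): max(8, -7, -5, -4) = 8
G (MAX): max(-5, 2, 8) = 8
E (MIN): min(8, 8) = 8
I (MAX): max(-5, 3) = 3
J (MAX): max(4, 2, -6) = 4
H (MIN): min(3, 4) = 3
L (MAX): max(4, 4) = 4
M (MAX): max(-9, 3, -2, -6) = 3
K (MIN): min(4, 3, -4, -7) = -7
Root (MAX): max(-5, 8, 3, -7) = 8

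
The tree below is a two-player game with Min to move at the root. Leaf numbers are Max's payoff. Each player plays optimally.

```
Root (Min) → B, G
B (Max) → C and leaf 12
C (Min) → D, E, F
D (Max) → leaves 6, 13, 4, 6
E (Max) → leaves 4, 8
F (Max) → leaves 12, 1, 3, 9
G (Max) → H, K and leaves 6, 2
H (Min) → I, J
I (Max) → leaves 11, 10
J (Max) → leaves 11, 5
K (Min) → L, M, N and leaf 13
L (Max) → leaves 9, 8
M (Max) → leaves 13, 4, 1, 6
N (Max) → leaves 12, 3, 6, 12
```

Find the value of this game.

D (Max): max(6, 13, 4, 6) = 13
E (Max): max(4, 8) = 8
F (Max): max(12, 1, 3, 9) = 12
C (Min): min(13, 8, 12) = 8
B (Max): max(8, 12) = 12
I (Max): max(11, 10) = 11
J (Max): max(11, 5) = 11
H (Min): min(11, 11) = 11
L (Max): max(9, 8) = 9
M (Max): max(13, 4, 1, 6) = 13
N (Max): max(12, 3, 6, 12) = 12
K (Min): min(9, 13, 12, 13) = 9
G (Max): max(11, 9, 6, 2) = 11
Root (Min): min(12, 11) = 11

11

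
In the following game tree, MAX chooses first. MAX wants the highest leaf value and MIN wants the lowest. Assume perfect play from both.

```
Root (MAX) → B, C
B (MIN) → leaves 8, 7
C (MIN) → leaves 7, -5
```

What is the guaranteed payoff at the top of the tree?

B (MIN): min(8, 7) = 7
C (MIN): min(7, -5) = -5
Root (MAX): max(7, -5) = 7

7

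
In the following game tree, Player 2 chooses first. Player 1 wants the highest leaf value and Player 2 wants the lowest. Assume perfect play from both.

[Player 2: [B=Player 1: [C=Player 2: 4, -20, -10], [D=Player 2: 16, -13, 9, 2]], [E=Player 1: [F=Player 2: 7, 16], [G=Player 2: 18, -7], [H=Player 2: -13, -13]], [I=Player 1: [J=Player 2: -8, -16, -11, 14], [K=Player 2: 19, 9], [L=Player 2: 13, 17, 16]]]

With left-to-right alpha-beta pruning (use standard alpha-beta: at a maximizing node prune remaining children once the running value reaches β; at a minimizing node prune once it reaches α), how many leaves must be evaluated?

15

C [α=-∞,β=+∞]: v=-20
D [α=-20,β=+∞]: v=-13
B [α=-∞,β=+∞]: v=-13
F [α=-∞,β=-13]: v=7
E [α=-∞,β=-13]: v=7 after child 1 ≥ β → β-cutoff, skip 2
J [α=-∞,β=-13]: v=-16
K [α=-16,β=-13]: v=9
I [α=-∞,β=-13]: v=9 after child 2 ≥ β → β-cutoff, skip 1
Root [α=-∞,β=+∞]: v=-13
Leaves evaluated: 15 of 22.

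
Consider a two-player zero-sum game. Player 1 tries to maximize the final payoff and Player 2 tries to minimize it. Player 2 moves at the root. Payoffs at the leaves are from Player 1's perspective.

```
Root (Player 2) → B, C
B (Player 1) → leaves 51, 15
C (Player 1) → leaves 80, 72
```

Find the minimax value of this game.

B (Player 1): max(51, 15) = 51
C (Player 1): max(80, 72) = 80
Root (Player 2): min(51, 80) = 51

51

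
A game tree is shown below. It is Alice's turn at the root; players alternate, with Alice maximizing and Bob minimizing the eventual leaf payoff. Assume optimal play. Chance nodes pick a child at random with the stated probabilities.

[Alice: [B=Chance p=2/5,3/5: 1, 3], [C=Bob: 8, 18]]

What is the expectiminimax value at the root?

B (Chance): 2/5·1 + 3/5·3 = 2.2
C (Bob): min(8, 18) = 8
Root (Alice): max(2.2, 8) = 8

8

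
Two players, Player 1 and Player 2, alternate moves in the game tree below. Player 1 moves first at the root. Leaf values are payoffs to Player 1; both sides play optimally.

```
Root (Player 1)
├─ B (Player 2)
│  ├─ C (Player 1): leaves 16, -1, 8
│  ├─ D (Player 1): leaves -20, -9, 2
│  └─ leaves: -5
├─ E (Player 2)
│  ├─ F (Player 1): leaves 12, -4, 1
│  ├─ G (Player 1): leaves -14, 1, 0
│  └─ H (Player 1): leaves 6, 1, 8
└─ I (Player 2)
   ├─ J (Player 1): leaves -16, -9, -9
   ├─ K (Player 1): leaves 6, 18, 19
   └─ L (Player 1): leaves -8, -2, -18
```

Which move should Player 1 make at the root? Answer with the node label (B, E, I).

C (Player 1): max(16, -1, 8) = 16
D (Player 1): max(-20, -9, 2) = 2
B (Player 2): min(16, 2, -5) = -5
F (Player 1): max(12, -4, 1) = 12
G (Player 1): max(-14, 1, 0) = 1
H (Player 1): max(6, 1, 8) = 8
E (Player 2): min(12, 1, 8) = 1
J (Player 1): max(-16, -9, -9) = -9
K (Player 1): max(6, 18, 19) = 19
L (Player 1): max(-8, -2, -18) = -2
I (Player 2): min(-9, 19, -2) = -9
Root (Player 1): max(-5, 1, -9) = 1
Player 1 picks the child with the highest value: E (value 1).

E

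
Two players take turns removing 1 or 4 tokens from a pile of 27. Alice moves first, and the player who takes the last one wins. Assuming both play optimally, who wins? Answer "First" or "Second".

Second

Mark each pile size as W (mover wins) or L (mover loses):
i:   0  1  2  3  4  5  6  7  8  9 10 11 12 13 14 15 16 17 18 19 20 21 22 23 24 25 26 27
     L  W  L  W  W  L  W  L  W  W  L  W  L  W  W  L  W  L  W  W  L  W  L  W  W  L  W  L
Position 27 is L, so the second player wins.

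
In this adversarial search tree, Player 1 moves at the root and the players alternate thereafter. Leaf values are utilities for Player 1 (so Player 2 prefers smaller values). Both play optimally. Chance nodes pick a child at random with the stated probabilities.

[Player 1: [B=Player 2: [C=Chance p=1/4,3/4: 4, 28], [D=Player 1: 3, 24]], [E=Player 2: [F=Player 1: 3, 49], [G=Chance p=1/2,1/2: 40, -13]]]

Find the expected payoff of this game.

C (Chance): 1/4·4 + 3/4·28 = 22
D (Player 1): max(3, 24) = 24
B (Player 2): min(22, 24) = 22
F (Player 1): max(3, 49) = 49
G (Chance): 1/2·40 + 1/2·-13 = 13.5
E (Player 2): min(49, 13.5) = 13.5
Root (Player 1): max(22, 13.5) = 22

22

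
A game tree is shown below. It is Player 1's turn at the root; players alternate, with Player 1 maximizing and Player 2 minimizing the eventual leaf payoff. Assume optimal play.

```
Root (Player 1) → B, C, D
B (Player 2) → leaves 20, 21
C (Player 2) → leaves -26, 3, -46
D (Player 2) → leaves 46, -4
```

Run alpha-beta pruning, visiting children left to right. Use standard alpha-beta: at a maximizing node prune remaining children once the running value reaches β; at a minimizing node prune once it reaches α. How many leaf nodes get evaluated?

B [α=-∞,β=+∞]: v=20
C [α=20,β=+∞]: v=-26 after child 1 ≤ α → α-cutoff, skip 2
D [α=20,β=+∞]: v=-4
Root [α=-∞,β=+∞]: v=20
Leaves evaluated: 5 of 7.

5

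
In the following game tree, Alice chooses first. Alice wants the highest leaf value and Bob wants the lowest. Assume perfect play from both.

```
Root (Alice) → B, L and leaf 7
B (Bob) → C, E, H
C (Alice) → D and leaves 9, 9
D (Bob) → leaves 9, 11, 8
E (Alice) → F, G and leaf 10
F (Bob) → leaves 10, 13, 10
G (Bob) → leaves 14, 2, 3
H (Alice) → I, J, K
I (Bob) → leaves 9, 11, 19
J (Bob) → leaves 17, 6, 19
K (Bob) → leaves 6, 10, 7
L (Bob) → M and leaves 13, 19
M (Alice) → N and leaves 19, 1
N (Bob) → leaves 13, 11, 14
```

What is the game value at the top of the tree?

13

D (Bob): min(9, 11, 8) = 8
C (Alice): max(8, 9, 9) = 9
F (Bob): min(10, 13, 10) = 10
G (Bob): min(14, 2, 3) = 2
E (Alice): max(10, 2, 10) = 10
I (Bob): min(9, 11, 19) = 9
J (Bob): min(17, 6, 19) = 6
K (Bob): min(6, 10, 7) = 6
H (Alice): max(9, 6, 6) = 9
B (Bob): min(9, 10, 9) = 9
N (Bob): min(13, 11, 14) = 11
M (Alice): max(11, 19, 1) = 19
L (Bob): min(19, 13, 19) = 13
Root (Alice): max(9, 13, 7) = 13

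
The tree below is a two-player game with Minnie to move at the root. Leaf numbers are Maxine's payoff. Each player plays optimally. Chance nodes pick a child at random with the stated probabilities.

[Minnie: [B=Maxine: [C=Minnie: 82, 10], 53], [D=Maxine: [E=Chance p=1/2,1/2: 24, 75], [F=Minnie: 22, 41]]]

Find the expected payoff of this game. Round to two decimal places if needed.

C (Minnie): min(82, 10) = 10
B (Maxine): max(10, 53) = 53
E (Chance): 1/2·24 + 1/2·75 = 49.5
F (Minnie): min(22, 41) = 22
D (Maxine): max(49.5, 22) = 49.5
Root (Minnie): min(53, 49.5) = 49.5

49.5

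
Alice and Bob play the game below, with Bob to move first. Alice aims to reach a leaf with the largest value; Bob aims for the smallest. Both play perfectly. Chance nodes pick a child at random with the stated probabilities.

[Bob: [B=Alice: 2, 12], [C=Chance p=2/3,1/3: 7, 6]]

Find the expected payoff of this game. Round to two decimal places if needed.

6.67

B (Alice): max(2, 12) = 12
C (Chance): 2/3·7 + 1/3·6 = 6.67
Root (Bob): min(12, 6.67) = 6.67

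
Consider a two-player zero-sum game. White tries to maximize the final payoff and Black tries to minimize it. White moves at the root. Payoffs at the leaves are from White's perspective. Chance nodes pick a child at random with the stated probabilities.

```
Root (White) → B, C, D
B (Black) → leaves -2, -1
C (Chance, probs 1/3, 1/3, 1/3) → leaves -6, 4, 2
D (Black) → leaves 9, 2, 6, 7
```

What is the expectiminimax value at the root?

B (Black): min(-2, -1) = -2
C (Chance): 1/3·-6 + 1/3·4 + 1/3·2 = 0
D (Black): min(9, 2, 6, 7) = 2
Root (White): max(-2, 0, 2) = 2

2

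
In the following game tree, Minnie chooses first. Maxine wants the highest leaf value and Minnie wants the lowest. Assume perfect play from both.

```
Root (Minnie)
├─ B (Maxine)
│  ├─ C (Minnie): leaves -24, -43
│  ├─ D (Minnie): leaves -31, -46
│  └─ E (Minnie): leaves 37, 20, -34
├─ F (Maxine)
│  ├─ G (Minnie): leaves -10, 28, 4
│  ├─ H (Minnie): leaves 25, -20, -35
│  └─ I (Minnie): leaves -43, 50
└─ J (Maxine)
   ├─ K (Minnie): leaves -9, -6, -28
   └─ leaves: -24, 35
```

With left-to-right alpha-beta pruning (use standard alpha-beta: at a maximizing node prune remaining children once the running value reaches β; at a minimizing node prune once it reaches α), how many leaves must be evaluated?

13

C [α=-∞,β=+∞]: v=-43
D [α=-43,β=+∞]: v=-46
E [α=-43,β=+∞]: v=-34
B [α=-∞,β=+∞]: v=-34
G [α=-∞,β=-34]: v=-10
F [α=-∞,β=-34]: v=-10 after child 1 ≥ β → β-cutoff, skip 2
K [α=-∞,β=-34]: v=-28
J [α=-∞,β=-34]: v=-28 after child 1 ≥ β → β-cutoff, skip 2
Root [α=-∞,β=+∞]: v=-34
Leaves evaluated: 13 of 20.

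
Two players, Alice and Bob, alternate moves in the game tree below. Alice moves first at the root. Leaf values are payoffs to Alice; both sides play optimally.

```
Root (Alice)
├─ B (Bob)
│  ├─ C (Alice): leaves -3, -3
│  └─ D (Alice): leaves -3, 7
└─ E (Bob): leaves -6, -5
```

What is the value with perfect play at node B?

-3

C: max(-3, -3) = -3
D: max(-3, 7) = 7
B: min(-3, 7) = -3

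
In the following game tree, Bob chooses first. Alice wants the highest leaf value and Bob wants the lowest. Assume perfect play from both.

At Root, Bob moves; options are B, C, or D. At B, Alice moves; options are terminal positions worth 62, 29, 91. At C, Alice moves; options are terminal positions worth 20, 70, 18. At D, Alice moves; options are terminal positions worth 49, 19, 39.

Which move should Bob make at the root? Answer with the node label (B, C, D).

B (Alice): max(62, 29, 91) = 91
C (Alice): max(20, 70, 18) = 70
D (Alice): max(49, 19, 39) = 49
Root (Bob): min(91, 70, 49) = 49
Bob picks the child with the lowest value: D (value 49).

D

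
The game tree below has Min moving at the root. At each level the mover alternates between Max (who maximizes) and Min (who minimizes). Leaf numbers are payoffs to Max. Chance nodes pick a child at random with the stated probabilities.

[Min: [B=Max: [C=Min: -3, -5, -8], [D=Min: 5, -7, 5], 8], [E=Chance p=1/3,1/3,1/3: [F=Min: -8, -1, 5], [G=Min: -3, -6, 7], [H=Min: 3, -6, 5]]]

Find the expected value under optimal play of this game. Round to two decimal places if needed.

-6.67

C (Min): min(-3, -5, -8) = -8
D (Min): min(5, -7, 5) = -7
B (Max): max(-8, -7, 8) = 8
F (Min): min(-8, -1, 5) = -8
G (Min): min(-3, -6, 7) = -6
H (Min): min(3, -6, 5) = -6
E (Chance): 1/3·-8 + 1/3·-6 + 1/3·-6 = -6.67
Root (Min): min(8, -6.67) = -6.67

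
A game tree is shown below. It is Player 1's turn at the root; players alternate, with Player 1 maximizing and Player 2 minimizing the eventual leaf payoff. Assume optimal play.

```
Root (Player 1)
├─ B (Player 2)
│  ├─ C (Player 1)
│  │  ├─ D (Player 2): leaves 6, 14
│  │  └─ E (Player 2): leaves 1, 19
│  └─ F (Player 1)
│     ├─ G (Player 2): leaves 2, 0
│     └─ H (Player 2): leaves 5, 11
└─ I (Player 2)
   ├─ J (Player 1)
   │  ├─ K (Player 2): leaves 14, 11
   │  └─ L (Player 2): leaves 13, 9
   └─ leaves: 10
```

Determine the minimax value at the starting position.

D (Player 2): min(6, 14) = 6
E (Player 2): min(1, 19) = 1
C (Player 1): max(6, 1) = 6
G (Player 2): min(2, 0) = 0
H (Player 2): min(5, 11) = 5
F (Player 1): max(0, 5) = 5
B (Player 2): min(6, 5) = 5
K (Player 2): min(14, 11) = 11
L (Player 2): min(13, 9) = 9
J (Player 1): max(11, 9) = 11
I (Player 2): min(11, 10) = 10
Root (Player 1): max(5, 10) = 10

10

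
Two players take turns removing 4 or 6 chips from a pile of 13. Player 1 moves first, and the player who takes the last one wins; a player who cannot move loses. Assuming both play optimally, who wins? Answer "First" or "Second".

i:   0  1  2  3  4  5  6  7  8  9 10 11 12 13
     L  L  L  L  W  W  W  W  W  W  L  L  L  L
Position 13 is L, so the second player wins.

Second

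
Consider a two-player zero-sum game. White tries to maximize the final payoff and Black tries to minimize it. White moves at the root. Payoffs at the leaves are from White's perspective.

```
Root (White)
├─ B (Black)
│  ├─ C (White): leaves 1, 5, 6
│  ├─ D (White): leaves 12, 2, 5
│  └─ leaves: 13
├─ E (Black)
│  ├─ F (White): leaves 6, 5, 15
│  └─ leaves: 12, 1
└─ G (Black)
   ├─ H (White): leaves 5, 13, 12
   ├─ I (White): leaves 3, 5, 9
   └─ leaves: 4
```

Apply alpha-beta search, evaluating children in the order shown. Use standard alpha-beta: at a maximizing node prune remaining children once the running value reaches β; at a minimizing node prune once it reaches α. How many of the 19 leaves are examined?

17

C [α=-∞,β=+∞]: v=6
D [α=-∞,β=6]: v=12 after child 1 ≥ β → β-cutoff, skip 2
B [α=-∞,β=+∞]: v=6
F [α=6,β=+∞]: v=15
E [α=6,β=+∞]: v=1
H [α=6,β=+∞]: v=13
I [α=6,β=13]: v=9
G [α=6,β=+∞]: v=4
Root [α=-∞,β=+∞]: v=6
Leaves evaluated: 17 of 19.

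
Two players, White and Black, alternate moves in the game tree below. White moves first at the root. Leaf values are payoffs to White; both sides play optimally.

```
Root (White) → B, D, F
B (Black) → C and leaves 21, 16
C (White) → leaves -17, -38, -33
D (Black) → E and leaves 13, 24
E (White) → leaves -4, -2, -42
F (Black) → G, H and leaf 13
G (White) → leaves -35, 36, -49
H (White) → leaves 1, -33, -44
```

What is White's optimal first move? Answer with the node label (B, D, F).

C (White): max(-17, -38, -33) = -17
B (Black): min(-17, 21, 16) = -17
E (White): max(-4, -2, -42) = -2
D (Black): min(-2, 13, 24) = -2
G (White): max(-35, 36, -49) = 36
H (White): max(1, -33, -44) = 1
F (Black): min(36, 1, 13) = 1
Root (White): max(-17, -2, 1) = 1
White picks the child with the highest value: F (value 1).

F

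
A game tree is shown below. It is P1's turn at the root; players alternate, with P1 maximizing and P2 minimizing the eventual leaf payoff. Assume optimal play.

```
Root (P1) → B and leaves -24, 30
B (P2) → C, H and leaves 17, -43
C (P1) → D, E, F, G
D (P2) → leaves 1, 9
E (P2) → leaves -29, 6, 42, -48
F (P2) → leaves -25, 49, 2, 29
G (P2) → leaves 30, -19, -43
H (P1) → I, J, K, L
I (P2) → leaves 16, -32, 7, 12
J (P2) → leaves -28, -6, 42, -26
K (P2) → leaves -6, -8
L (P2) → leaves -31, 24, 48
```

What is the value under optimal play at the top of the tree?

D (P2): min(1, 9) = 1
E (P2): min(-29, 6, 42, -48) = -48
F (P2): min(-25, 49, 2, 29) = -25
G (P2): min(30, -19, -43) = -43
C (P1): max(1, -48, -25, -43) = 1
I (P2): min(16, -32, 7, 12) = -32
J (P2): min(-28, -6, 42, -26) = -28
K (P2): min(-6, -8) = -8
L (P2): min(-31, 24, 48) = -31
H (P1): max(-32, -28, -8, -31) = -8
B (P2): min(1, -8, 17, -43) = -43
Root (P1): max(-43, -24, 30) = 30

30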